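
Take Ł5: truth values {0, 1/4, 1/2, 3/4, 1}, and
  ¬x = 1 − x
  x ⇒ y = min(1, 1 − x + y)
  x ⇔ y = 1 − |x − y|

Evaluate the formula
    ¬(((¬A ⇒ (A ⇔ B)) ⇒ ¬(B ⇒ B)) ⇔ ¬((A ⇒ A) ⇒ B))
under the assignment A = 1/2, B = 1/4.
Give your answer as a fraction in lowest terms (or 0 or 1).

3/4

¬A = ¬1/2 = 1/2
A ⇔ B = 1/2 ⇔ 1/4 = 3/4
¬A ⇒ (A ⇔ B) = 1/2 ⇒ 3/4 = 1
B ⇒ B = 1/4 ⇒ 1/4 = 1
¬(B ⇒ B) = ¬1 = 0
(¬A ⇒ (A ⇔ B)) ⇒ ¬(B ⇒ B) = 1 ⇒ 0 = 0
A ⇒ A = 1/2 ⇒ 1/2 = 1
(A ⇒ A) ⇒ B = 1 ⇒ 1/4 = 1/4
¬((A ⇒ A) ⇒ B) = ¬1/4 = 3/4
((¬A ⇒ (A ⇔ B)) ⇒ ¬(B ⇒ B)) ⇔ ¬((A ⇒ A) ⇒ B) = 0 ⇔ 3/4 = 1/4
¬(((¬A ⇒ (A ⇔ B)) ⇒ ¬(B ⇒ B)) ⇔ ¬((A ⇒ A) ⇒ B)) = ¬1/4 = 3/4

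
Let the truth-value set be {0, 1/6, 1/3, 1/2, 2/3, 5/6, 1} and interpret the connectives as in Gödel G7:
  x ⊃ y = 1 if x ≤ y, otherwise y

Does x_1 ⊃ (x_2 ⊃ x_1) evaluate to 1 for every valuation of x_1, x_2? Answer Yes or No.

Yes

At x_1 = 5/6, x_2 = 2/3, for instance:
x_2 ⊃ x_1 = 2/3 ⊃ 5/6 = 1
x_1 ⊃ (x_2 ⊃ x_1) = 5/6 ⊃ 1 = 1
and checking the remaining 48 assignments likewise gives ≥ 1 in every case.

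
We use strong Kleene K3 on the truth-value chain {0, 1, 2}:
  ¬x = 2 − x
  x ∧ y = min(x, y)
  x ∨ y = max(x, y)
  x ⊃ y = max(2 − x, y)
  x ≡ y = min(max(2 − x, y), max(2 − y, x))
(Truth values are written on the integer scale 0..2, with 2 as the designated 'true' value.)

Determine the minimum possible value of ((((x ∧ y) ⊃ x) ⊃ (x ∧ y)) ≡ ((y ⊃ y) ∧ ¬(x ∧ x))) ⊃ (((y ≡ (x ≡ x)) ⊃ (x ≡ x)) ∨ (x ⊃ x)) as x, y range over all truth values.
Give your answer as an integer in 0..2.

Take x = 1, y = 0:
x ∧ y = 1 ∧ 0 = 0
(x ∧ y) ⊃ x = 0 ⊃ 1 = 2
x ∧ y = 1 ∧ 0 = 0
((x ∧ y) ⊃ x) ⊃ (x ∧ y) = 2 ⊃ 0 = 0
y ⊃ y = 0 ⊃ 0 = 2
x ∧ x = 1 ∧ 1 = 1
¬(x ∧ x) = ¬1 = 1
(y ⊃ y) ∧ ¬(x ∧ x) = 2 ∧ 1 = 1
(((x ∧ y) ⊃ x) ⊃ (x ∧ y)) ≡ ((y ⊃ y) ∧ ¬(x ∧ x)) = 0 ≡ 1 = 1
x ≡ x = 1 ≡ 1 = 1
y ≡ (x ≡ x) = 0 ≡ 1 = 1
x ≡ x = 1 ≡ 1 = 1
(y ≡ (x ≡ x)) ⊃ (x ≡ x) = 1 ⊃ 1 = 1
x ⊃ x = 1 ⊃ 1 = 1
((y ≡ (x ≡ x)) ⊃ (x ≡ x)) ∨ (x ⊃ x) = 1 ∨ 1 = 1
((((x ∧ y) ⊃ x) ⊃ (x ∧ y)) ≡ ((y ⊃ y) ∧ ¬(x ∧ x))) ⊃ (((y ≡ (x ≡ x)) ⊃ (x ≡ x)) ∨ (x ⊃ x)) = 1 ⊃ 1 = 1
No assignment yields a value below 1, so this is the minimum.

1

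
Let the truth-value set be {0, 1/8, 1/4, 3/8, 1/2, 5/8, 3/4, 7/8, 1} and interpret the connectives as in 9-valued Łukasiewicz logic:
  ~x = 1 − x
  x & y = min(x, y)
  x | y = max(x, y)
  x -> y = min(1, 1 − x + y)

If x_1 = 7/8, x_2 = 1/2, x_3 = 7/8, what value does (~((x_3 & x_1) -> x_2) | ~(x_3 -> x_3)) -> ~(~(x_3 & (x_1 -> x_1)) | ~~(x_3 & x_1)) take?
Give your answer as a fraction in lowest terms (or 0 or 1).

x_3 & x_1 = 7/8 & 7/8 = 7/8
(x_3 & x_1) -> x_2 = 7/8 -> 1/2 = 5/8
~((x_3 & x_1) -> x_2) = ~5/8 = 3/8
x_3 -> x_3 = 7/8 -> 7/8 = 1
~(x_3 -> x_3) = ~1 = 0
~((x_3 & x_1) -> x_2) | ~(x_3 -> x_3) = 3/8 | 0 = 3/8
x_1 -> x_1 = 7/8 -> 7/8 = 1
x_3 & (x_1 -> x_1) = 7/8 & 1 = 7/8
~(x_3 & (x_1 -> x_1)) = ~7/8 = 1/8
x_3 & x_1 = 7/8 & 7/8 = 7/8
~(x_3 & x_1) = ~7/8 = 1/8
~~(x_3 & x_1) = ~1/8 = 7/8
~(x_3 & (x_1 -> x_1)) | ~~(x_3 & x_1) = 1/8 | 7/8 = 7/8
~(~(x_3 & (x_1 -> x_1)) | ~~(x_3 & x_1)) = ~7/8 = 1/8
(~((x_3 & x_1) -> x_2) | ~(x_3 -> x_3)) -> ~(~(x_3 & (x_1 -> x_1)) | ~~(x_3 & x_1)) = 3/8 -> 1/8 = 3/4

3/4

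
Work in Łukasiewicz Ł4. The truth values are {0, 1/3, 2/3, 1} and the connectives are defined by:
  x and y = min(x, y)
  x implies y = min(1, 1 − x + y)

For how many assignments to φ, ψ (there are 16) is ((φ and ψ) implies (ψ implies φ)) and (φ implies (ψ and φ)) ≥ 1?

φ = 0, ψ = 0 ↦ 1  ≥
φ = 0, ψ = 1/3 ↦ 1  ≥
φ = 0, ψ = 2/3 ↦ 1  ≥
φ = 0, ψ = 1 ↦ 1  ≥
φ = 1/3, ψ = 0 ↦ 2/3  <
φ = 1/3, ψ = 1/3 ↦ 1  ≥
φ = 1/3, ψ = 2/3 ↦ 1  ≥
φ = 1/3, ψ = 1 ↦ 1  ≥
φ = 2/3, ψ = 0 ↦ 1/3  <
φ = 2/3, ψ = 1/3 ↦ 2/3  <
φ = 2/3, ψ = 2/3 ↦ 1  ≥
φ = 2/3, ψ = 1 ↦ 1  ≥
φ = 1, ψ = 0 ↦ 0  <
φ = 1, ψ = 1/3 ↦ 1/3  <
φ = 1, ψ = 2/3 ↦ 2/3  <
φ = 1, ψ = 1 ↦ 1  ≥
So 10 of the 16 assignments meet the threshold.

10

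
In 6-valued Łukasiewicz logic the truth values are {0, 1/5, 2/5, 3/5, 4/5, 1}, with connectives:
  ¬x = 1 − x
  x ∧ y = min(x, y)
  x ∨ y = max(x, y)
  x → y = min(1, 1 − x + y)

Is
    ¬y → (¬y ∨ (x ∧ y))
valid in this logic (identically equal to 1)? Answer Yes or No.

Yes

At x = 1/5, y = 2/5, for instance:
¬y = ¬2/5 = 3/5
x ∧ y = 1/5 ∧ 2/5 = 1/5
¬y ∨ (x ∧ y) = 3/5 ∨ 1/5 = 3/5
¬y → (¬y ∨ (x ∧ y)) = 3/5 → 3/5 = 1
and checking the remaining 35 assignments likewise gives ≥ 1 in every case.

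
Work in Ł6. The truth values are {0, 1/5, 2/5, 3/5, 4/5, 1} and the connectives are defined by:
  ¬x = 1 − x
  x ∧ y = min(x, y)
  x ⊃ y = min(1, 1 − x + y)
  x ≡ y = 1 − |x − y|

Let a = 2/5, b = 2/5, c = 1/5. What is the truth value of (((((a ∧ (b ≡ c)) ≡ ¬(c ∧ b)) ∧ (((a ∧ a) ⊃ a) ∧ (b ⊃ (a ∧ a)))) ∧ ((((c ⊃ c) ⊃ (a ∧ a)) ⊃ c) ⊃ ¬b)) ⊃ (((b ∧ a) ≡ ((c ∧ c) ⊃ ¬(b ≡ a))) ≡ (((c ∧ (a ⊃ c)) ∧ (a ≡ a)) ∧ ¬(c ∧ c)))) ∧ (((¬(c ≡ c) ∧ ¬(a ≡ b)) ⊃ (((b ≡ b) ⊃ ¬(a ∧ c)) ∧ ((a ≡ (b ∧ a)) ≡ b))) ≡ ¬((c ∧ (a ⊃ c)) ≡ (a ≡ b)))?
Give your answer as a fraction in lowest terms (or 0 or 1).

4/5

b ≡ c = 2/5 ≡ 1/5 = 4/5
a ∧ (b ≡ c) = 2/5 ∧ 4/5 = 2/5
c ∧ b = 1/5 ∧ 2/5 = 1/5
¬(c ∧ b) = ¬1/5 = 4/5
(a ∧ (b ≡ c)) ≡ ¬(c ∧ b) = 2/5 ≡ 4/5 = 3/5
a ∧ a = 2/5 ∧ 2/5 = 2/5
(a ∧ a) ⊃ a = 2/5 ⊃ 2/5 = 1
a ∧ a = 2/5 ∧ 2/5 = 2/5
b ⊃ (a ∧ a) = 2/5 ⊃ 2/5 = 1
((a ∧ a) ⊃ a) ∧ (b ⊃ (a ∧ a)) = 1 ∧ 1 = 1
((a ∧ (b ≡ c)) ≡ ¬(c ∧ b)) ∧ (((a ∧ a) ⊃ a) ∧ (b ⊃ (a ∧ a))) = 3/5 ∧ 1 = 3/5
c ⊃ c = 1/5 ⊃ 1/5 = 1
a ∧ a = 2/5 ∧ 2/5 = 2/5
(c ⊃ c) ⊃ (a ∧ a) = 1 ⊃ 2/5 = 2/5
((c ⊃ c) ⊃ (a ∧ a)) ⊃ c = 2/5 ⊃ 1/5 = 4/5
¬b = ¬2/5 = 3/5
(((c ⊃ c) ⊃ (a ∧ a)) ⊃ c) ⊃ ¬b = 4/5 ⊃ 3/5 = 4/5
(((a ∧ (b ≡ c)) ≡ ¬(c ∧ b)) ∧ (((a ∧ a) ⊃ a) ∧ (b ⊃ (a ∧ a)))) ∧ ((((c ⊃ c) ⊃ (a ∧ a)) ⊃ c) ⊃ ¬b) = 3/5 ∧ 4/5 = 3/5
b ∧ a = 2/5 ∧ 2/5 = 2/5
c ∧ c = 1/5 ∧ 1/5 = 1/5
b ≡ a = 2/5 ≡ 2/5 = 1
¬(b ≡ a) = ¬1 = 0
(c ∧ c) ⊃ ¬(b ≡ a) = 1/5 ⊃ 0 = 4/5
(b ∧ a) ≡ ((c ∧ c) ⊃ ¬(b ≡ a)) = 2/5 ≡ 4/5 = 3/5
a ⊃ c = 2/5 ⊃ 1/5 = 4/5
c ∧ (a ⊃ c) = 1/5 ∧ 4/5 = 1/5
a ≡ a = 2/5 ≡ 2/5 = 1
(c ∧ (a ⊃ c)) ∧ (a ≡ a) = 1/5 ∧ 1 = 1/5
c ∧ c = 1/5 ∧ 1/5 = 1/5
¬(c ∧ c) = ¬1/5 = 4/5
((c ∧ (a ⊃ c)) ∧ (a ≡ a)) ∧ ¬(c ∧ c) = 1/5 ∧ 4/5 = 1/5
((b ∧ a) ≡ ((c ∧ c) ⊃ ¬(b ≡ a))) ≡ (((c ∧ (a ⊃ c)) ∧ (a ≡ a)) ∧ ¬(c ∧ c)) = 3/5 ≡ 1/5 = 3/5
((((a ∧ (b ≡ c)) ≡ ¬(c ∧ b)) ∧ (((a ∧ a) ⊃ a) ∧ (b ⊃ (a ∧ a)))) ∧ ((((c ⊃ c) ⊃ (a ∧ a)) ⊃ c) ⊃ ¬b)) ⊃ (((b ∧ a) ≡ ((c ∧ c) ⊃ ¬(b ≡ a))) ≡ (((c ∧ (a ⊃ c)) ∧ (a ≡ a)) ∧ ¬(c ∧ c))) = 3/5 ⊃ 3/5 = 1
c ≡ c = 1/5 ≡ 1/5 = 1
¬(c ≡ c) = ¬1 = 0
a ≡ b = 2/5 ≡ 2/5 = 1
¬(a ≡ b) = ¬1 = 0
¬(c ≡ c) ∧ ¬(a ≡ b) = 0 ∧ 0 = 0
b ≡ b = 2/5 ≡ 2/5 = 1
a ∧ c = 2/5 ∧ 1/5 = 1/5
¬(a ∧ c) = ¬1/5 = 4/5
(b ≡ b) ⊃ ¬(a ∧ c) = 1 ⊃ 4/5 = 4/5
b ∧ a = 2/5 ∧ 2/5 = 2/5
a ≡ (b ∧ a) = 2/5 ≡ 2/5 = 1
(a ≡ (b ∧ a)) ≡ b = 1 ≡ 2/5 = 2/5
((b ≡ b) ⊃ ¬(a ∧ c)) ∧ ((a ≡ (b ∧ a)) ≡ b) = 4/5 ∧ 2/5 = 2/5
(¬(c ≡ c) ∧ ¬(a ≡ b)) ⊃ (((b ≡ b) ⊃ ¬(a ∧ c)) ∧ ((a ≡ (b ∧ a)) ≡ b)) = 0 ⊃ 2/5 = 1
a ⊃ c = 2/5 ⊃ 1/5 = 4/5
c ∧ (a ⊃ c) = 1/5 ∧ 4/5 = 1/5
a ≡ b = 2/5 ≡ 2/5 = 1
(c ∧ (a ⊃ c)) ≡ (a ≡ b) = 1/5 ≡ 1 = 1/5
¬((c ∧ (a ⊃ c)) ≡ (a ≡ b)) = ¬1/5 = 4/5
((¬(c ≡ c) ∧ ¬(a ≡ b)) ⊃ (((b ≡ b) ⊃ ¬(a ∧ c)) ∧ ((a ≡ (b ∧ a)) ≡ b))) ≡ ¬((c ∧ (a ⊃ c)) ≡ (a ≡ b)) = 1 ≡ 4/5 = 4/5
(((((a ∧ (b ≡ c)) ≡ ¬(c ∧ b)) ∧ (((a ∧ a) ⊃ a) ∧ (b ⊃ (a ∧ a)))) ∧ ((((c ⊃ c) ⊃ (a ∧ a)) ⊃ c) ⊃ ¬b)) ⊃ (((b ∧ a) ≡ ((c ∧ c) ⊃ ¬(b ≡ a))) ≡ (((c ∧ (a ⊃ c)) ∧ (a ≡ a)) ∧ ¬(c ∧ c)))) ∧ (((¬(c ≡ c) ∧ ¬(a ≡ b)) ⊃ (((b ≡ b) ⊃ ¬(a ∧ c)) ∧ ((a ≡ (b ∧ a)) ≡ b))) ≡ ¬((c ∧ (a ⊃ c)) ≡ (a ≡ b))) = 1 ∧ 4/5 = 4/5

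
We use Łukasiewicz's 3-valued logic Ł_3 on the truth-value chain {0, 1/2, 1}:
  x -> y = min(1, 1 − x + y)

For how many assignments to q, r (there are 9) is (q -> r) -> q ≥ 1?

4

q = 0, r = 0 ↦ 0  <
q = 0, r = 1/2 ↦ 0  <
q = 0, r = 1 ↦ 0  <
q = 1/2, r = 0 ↦ 1  ≥
q = 1/2, r = 1/2 ↦ 1/2  <
q = 1/2, r = 1 ↦ 1/2  <
q = 1, r = 0 ↦ 1  ≥
q = 1, r = 1/2 ↦ 1  ≥
q = 1, r = 1 ↦ 1  ≥
So 4 of the 9 assignments meet the threshold.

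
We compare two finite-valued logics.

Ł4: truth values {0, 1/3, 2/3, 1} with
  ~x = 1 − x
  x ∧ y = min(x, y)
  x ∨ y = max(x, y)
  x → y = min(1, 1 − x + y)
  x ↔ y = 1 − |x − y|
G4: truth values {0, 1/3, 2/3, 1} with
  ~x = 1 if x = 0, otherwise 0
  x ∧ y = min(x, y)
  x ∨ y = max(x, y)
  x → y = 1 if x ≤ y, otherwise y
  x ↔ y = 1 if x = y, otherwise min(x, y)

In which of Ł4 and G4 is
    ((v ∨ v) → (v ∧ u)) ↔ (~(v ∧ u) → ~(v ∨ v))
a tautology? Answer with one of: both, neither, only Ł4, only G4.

only Ł4

In Ł4: every assignment gives 1 — tautology.
In G4: at u = 1/3, v = 2/3 the value is 1/3 — not a tautology.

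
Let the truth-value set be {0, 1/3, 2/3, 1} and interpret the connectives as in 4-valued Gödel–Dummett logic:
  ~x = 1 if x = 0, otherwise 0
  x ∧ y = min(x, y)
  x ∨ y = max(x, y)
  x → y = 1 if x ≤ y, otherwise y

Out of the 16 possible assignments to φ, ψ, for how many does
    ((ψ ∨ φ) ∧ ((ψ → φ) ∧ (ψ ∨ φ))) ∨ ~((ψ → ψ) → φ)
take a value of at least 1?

φ = 0, ψ = 0 ↦ 1  ≥
φ = 0, ψ = 1/3 ↦ 1  ≥
φ = 0, ψ = 2/3 ↦ 1  ≥
φ = 0, ψ = 1 ↦ 1  ≥
φ = 1/3, ψ = 0 ↦ 1/3  <
φ = 1/3, ψ = 1/3 ↦ 1/3  <
φ = 1/3, ψ = 2/3 ↦ 1/3  <
φ = 1/3, ψ = 1 ↦ 1/3  <
φ = 2/3, ψ = 0 ↦ 2/3  <
φ = 2/3, ψ = 1/3 ↦ 2/3  <
φ = 2/3, ψ = 2/3 ↦ 2/3  <
φ = 2/3, ψ = 1 ↦ 2/3  <
φ = 1, ψ = 0 ↦ 1  ≥
φ = 1, ψ = 1/3 ↦ 1  ≥
φ = 1, ψ = 2/3 ↦ 1  ≥
φ = 1, ψ = 1 ↦ 1  ≥
So 8 of the 16 assignments meet the threshold.

8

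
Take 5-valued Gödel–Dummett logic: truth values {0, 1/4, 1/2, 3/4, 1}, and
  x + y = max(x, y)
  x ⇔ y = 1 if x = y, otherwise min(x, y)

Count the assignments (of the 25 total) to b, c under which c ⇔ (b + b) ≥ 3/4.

7

value 1: 5 assignments (counts)
value 3/4: 2 assignments (counts)
value 1/2: 4 assignments
value 1/4: 6 assignments
value 0: 8 assignments
So 7 of the 25 assignments meet the threshold.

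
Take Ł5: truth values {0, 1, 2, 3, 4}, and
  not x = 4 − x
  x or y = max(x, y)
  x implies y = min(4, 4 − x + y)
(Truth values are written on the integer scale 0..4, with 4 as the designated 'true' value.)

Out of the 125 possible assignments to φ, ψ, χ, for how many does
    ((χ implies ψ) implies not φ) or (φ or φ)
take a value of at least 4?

69

value 4: 69 assignments (counts)
value 3: 41 assignments
value 2: 15 assignments
So 69 of the 125 assignments meet the threshold.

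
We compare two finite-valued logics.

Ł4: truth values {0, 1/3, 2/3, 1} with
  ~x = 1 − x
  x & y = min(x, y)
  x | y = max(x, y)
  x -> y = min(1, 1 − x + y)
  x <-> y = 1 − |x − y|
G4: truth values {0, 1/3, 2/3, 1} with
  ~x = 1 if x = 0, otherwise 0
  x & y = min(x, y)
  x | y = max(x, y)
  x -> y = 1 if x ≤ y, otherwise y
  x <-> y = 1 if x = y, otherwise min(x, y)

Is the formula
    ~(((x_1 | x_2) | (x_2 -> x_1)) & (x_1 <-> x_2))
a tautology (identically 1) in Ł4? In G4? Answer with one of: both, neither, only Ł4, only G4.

neither

In Ł4: at x_1 = 0, x_2 = 0 the value is 0 — not a tautology.
In G4: at x_1 = 0, x_2 = 0 the value is 0 — not a tautology.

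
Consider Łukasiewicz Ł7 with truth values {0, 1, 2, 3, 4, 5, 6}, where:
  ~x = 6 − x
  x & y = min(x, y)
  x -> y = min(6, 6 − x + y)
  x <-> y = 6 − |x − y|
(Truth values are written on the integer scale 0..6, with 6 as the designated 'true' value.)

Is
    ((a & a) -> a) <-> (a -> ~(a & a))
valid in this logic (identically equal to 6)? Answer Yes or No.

Counterexample: take a = 4.
a & a = 4 & 4 = 4
(a & a) -> a = 4 -> 4 = 6
a & a = 4 & 4 = 4
~(a & a) = ~4 = 2
a -> ~(a & a) = 4 -> 2 = 4
((a & a) -> a) <-> (a -> ~(a & a)) = 6 <-> 4 = 4
This gives 4 ≠ 6.

No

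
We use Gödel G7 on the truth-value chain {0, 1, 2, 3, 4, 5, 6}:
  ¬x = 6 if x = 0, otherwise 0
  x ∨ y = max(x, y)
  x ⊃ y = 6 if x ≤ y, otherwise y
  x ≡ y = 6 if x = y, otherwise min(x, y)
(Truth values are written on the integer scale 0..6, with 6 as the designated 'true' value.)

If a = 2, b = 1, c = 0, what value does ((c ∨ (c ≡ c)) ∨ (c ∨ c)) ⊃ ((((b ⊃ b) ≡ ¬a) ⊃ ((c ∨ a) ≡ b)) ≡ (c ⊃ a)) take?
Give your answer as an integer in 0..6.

c ≡ c = 0 ≡ 0 = 6
c ∨ (c ≡ c) = 0 ∨ 6 = 6
c ∨ c = 0 ∨ 0 = 0
(c ∨ (c ≡ c)) ∨ (c ∨ c) = 6 ∨ 0 = 6
b ⊃ b = 1 ⊃ 1 = 6
¬a = ¬2 = 0
(b ⊃ b) ≡ ¬a = 6 ≡ 0 = 0
c ∨ a = 0 ∨ 2 = 2
(c ∨ a) ≡ b = 2 ≡ 1 = 1
((b ⊃ b) ≡ ¬a) ⊃ ((c ∨ a) ≡ b) = 0 ⊃ 1 = 6
c ⊃ a = 0 ⊃ 2 = 6
(((b ⊃ b) ≡ ¬a) ⊃ ((c ∨ a) ≡ b)) ≡ (c ⊃ a) = 6 ≡ 6 = 6
((c ∨ (c ≡ c)) ∨ (c ∨ c)) ⊃ ((((b ⊃ b) ≡ ¬a) ⊃ ((c ∨ a) ≡ b)) ≡ (c ⊃ a)) = 6 ⊃ 6 = 6

6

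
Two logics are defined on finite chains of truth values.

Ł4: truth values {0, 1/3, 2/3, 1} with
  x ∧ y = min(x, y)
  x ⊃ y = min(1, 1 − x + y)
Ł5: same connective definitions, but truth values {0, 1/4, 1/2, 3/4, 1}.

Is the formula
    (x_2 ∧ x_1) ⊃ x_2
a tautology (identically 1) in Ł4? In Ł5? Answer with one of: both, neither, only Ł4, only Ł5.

In Ł4: every assignment gives 1 — tautology.
In Ł5: every assignment gives 1 — tautology.

both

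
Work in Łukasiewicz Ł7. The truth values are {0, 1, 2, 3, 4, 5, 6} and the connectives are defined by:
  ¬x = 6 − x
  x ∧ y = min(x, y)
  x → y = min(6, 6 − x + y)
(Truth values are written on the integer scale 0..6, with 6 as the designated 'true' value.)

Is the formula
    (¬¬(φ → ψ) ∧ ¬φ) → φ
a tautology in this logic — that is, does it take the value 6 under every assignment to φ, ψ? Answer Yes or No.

Counterexample: take φ = 0, ψ = 0.
φ → ψ = 0 → 0 = 6
¬(φ → ψ) = ¬6 = 0
¬¬(φ → ψ) = ¬0 = 6
¬φ = ¬0 = 6
¬¬(φ → ψ) ∧ ¬φ = 6 ∧ 6 = 6
(¬¬(φ → ψ) ∧ ¬φ) → φ = 6 → 0 = 0
This gives 0 ≠ 6.

No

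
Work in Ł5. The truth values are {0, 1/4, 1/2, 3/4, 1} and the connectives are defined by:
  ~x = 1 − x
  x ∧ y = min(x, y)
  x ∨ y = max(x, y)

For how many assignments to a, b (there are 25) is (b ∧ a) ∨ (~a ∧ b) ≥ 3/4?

8

value 1: 2 assignments (counts)
value 3/4: 6 assignments (counts)
value 1/2: 7 assignments
value 1/4: 5 assignments
value 0: 5 assignments
So 8 of the 25 assignments meet the threshold.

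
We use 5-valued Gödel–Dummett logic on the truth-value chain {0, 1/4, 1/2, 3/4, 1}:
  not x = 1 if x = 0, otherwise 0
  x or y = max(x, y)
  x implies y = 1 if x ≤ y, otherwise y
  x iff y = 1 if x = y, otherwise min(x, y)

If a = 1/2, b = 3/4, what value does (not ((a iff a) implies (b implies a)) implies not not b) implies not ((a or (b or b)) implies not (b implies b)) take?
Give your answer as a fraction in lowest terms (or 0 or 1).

1

a iff a = 1/2 iff 1/2 = 1
b implies a = 3/4 implies 1/2 = 1/2
(a iff a) implies (b implies a) = 1 implies 1/2 = 1/2
not ((a iff a) implies (b implies a)) = not 1/2 = 0
not b = not 3/4 = 0
not not b = not 0 = 1
not ((a iff a) implies (b implies a)) implies not not b = 0 implies 1 = 1
b or b = 3/4 or 3/4 = 3/4
a or (b or b) = 1/2 or 3/4 = 3/4
b implies b = 3/4 implies 3/4 = 1
not (b implies b) = not 1 = 0
(a or (b or b)) implies not (b implies b) = 3/4 implies 0 = 0
not ((a or (b or b)) implies not (b implies b)) = not 0 = 1
(not ((a iff a) implies (b implies a)) implies not not b) implies not ((a or (b or b)) implies not (b implies b)) = 1 implies 1 = 1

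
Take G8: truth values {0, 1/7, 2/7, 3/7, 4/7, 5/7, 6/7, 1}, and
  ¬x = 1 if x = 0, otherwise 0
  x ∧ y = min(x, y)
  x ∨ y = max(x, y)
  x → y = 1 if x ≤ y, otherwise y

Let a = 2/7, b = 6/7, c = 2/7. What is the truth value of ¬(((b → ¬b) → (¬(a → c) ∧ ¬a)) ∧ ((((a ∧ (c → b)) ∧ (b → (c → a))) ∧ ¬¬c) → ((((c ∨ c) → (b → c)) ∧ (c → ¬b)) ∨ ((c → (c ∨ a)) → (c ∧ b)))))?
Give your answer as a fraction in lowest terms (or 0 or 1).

0

¬b = ¬6/7 = 0
b → ¬b = 6/7 → 0 = 0
a → c = 2/7 → 2/7 = 1
¬(a → c) = ¬1 = 0
¬a = ¬2/7 = 0
¬(a → c) ∧ ¬a = 0 ∧ 0 = 0
(b → ¬b) → (¬(a → c) ∧ ¬a) = 0 → 0 = 1
c → b = 2/7 → 6/7 = 1
a ∧ (c → b) = 2/7 ∧ 1 = 2/7
c → a = 2/7 → 2/7 = 1
b → (c → a) = 6/7 → 1 = 1
(a ∧ (c → b)) ∧ (b → (c → a)) = 2/7 ∧ 1 = 2/7
¬c = ¬2/7 = 0
¬¬c = ¬0 = 1
((a ∧ (c → b)) ∧ (b → (c → a))) ∧ ¬¬c = 2/7 ∧ 1 = 2/7
c ∨ c = 2/7 ∨ 2/7 = 2/7
b → c = 6/7 → 2/7 = 2/7
(c ∨ c) → (b → c) = 2/7 → 2/7 = 1
¬b = ¬6/7 = 0
c → ¬b = 2/7 → 0 = 0
((c ∨ c) → (b → c)) ∧ (c → ¬b) = 1 ∧ 0 = 0
c ∨ a = 2/7 ∨ 2/7 = 2/7
c → (c ∨ a) = 2/7 → 2/7 = 1
c ∧ b = 2/7 ∧ 6/7 = 2/7
(c → (c ∨ a)) → (c ∧ b) = 1 → 2/7 = 2/7
(((c ∨ c) → (b → c)) ∧ (c → ¬b)) ∨ ((c → (c ∨ a)) → (c ∧ b)) = 0 ∨ 2/7 = 2/7
(((a ∧ (c → b)) ∧ (b → (c → a))) ∧ ¬¬c) → ((((c ∨ c) → (b → c)) ∧ (c → ¬b)) ∨ ((c → (c ∨ a)) → (c ∧ b))) = 2/7 → 2/7 = 1
((b → ¬b) → (¬(a → c) ∧ ¬a)) ∧ ((((a ∧ (c → b)) ∧ (b → (c → a))) ∧ ¬¬c) → ((((c ∨ c) → (b → c)) ∧ (c → ¬b)) ∨ ((c → (c ∨ a)) → (c ∧ b)))) = 1 ∧ 1 = 1
¬(((b → ¬b) → (¬(a → c) ∧ ¬a)) ∧ ((((a ∧ (c → b)) ∧ (b → (c → a))) ∧ ¬¬c) → ((((c ∨ c) → (b → c)) ∧ (c → ¬b)) ∨ ((c → (c ∨ a)) → (c ∧ b))))) = ¬1 = 0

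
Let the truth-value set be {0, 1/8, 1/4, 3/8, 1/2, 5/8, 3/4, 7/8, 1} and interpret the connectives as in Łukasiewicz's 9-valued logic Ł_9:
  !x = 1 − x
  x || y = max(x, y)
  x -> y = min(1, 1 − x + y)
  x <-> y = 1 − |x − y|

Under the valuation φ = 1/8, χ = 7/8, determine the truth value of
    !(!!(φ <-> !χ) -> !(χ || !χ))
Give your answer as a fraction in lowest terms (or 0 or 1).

7/8

!χ = !7/8 = 1/8
φ <-> !χ = 1/8 <-> 1/8 = 1
!(φ <-> !χ) = !1 = 0
!!(φ <-> !χ) = !0 = 1
!χ = !7/8 = 1/8
χ || !χ = 7/8 || 1/8 = 7/8
!(χ || !χ) = !7/8 = 1/8
!!(φ <-> !χ) -> !(χ || !χ) = 1 -> 1/8 = 1/8
!(!!(φ <-> !χ) -> !(χ || !χ)) = !1/8 = 7/8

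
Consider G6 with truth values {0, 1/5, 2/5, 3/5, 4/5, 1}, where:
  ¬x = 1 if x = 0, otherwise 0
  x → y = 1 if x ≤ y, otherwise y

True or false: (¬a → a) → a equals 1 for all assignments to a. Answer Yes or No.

No

Counterexample: take a = 1/5.
¬a = ¬1/5 = 0
¬a → a = 0 → 1/5 = 1
(¬a → a) → a = 1 → 1/5 = 1/5
This gives 1/5 ≠ 1.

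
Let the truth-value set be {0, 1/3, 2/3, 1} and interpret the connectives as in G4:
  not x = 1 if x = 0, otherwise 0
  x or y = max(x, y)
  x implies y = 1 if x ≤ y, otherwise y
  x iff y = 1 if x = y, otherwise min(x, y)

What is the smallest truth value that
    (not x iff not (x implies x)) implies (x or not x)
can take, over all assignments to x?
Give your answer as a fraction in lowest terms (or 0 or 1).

1/3

Take x = 1/3:
not x = not 1/3 = 0
x implies x = 1/3 implies 1/3 = 1
not (x implies x) = not 1 = 0
not x iff not (x implies x) = 0 iff 0 = 1
not x = not 1/3 = 0
x or not x = 1/3 or 0 = 1/3
(not x iff not (x implies x)) implies (x or not x) = 1 implies 1/3 = 1/3
No assignment yields a value below 1/3, so this is the minimum.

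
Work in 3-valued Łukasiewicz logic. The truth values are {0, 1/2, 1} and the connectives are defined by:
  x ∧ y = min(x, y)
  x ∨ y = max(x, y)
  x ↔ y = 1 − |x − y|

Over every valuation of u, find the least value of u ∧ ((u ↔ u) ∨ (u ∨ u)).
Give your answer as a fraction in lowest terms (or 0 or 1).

0

Take u = 0:
u ↔ u = 0 ↔ 0 = 1
u ∨ u = 0 ∨ 0 = 0
(u ↔ u) ∨ (u ∨ u) = 1 ∨ 0 = 1
u ∧ ((u ↔ u) ∨ (u ∨ u)) = 0 ∧ 1 = 0
No assignment yields a value below 0, so this is the minimum.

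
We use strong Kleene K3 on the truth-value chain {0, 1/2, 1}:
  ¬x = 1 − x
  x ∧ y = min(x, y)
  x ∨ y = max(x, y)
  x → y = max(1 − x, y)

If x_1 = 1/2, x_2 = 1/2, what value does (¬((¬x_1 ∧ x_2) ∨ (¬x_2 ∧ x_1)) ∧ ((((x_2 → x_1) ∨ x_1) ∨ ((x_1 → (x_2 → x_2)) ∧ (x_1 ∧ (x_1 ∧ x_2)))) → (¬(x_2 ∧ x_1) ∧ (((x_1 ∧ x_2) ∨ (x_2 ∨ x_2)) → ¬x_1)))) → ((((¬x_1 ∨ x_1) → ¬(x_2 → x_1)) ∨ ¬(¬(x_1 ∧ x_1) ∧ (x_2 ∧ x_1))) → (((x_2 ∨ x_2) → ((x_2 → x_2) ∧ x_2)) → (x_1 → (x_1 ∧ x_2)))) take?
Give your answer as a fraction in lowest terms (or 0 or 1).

1/2

¬x_1 = ¬1/2 = 1/2
¬x_1 ∧ x_2 = 1/2 ∧ 1/2 = 1/2
¬x_2 = ¬1/2 = 1/2
¬x_2 ∧ x_1 = 1/2 ∧ 1/2 = 1/2
(¬x_1 ∧ x_2) ∨ (¬x_2 ∧ x_1) = 1/2 ∨ 1/2 = 1/2
¬((¬x_1 ∧ x_2) ∨ (¬x_2 ∧ x_1)) = ¬1/2 = 1/2
x_2 → x_1 = 1/2 → 1/2 = 1/2
(x_2 → x_1) ∨ x_1 = 1/2 ∨ 1/2 = 1/2
x_2 → x_2 = 1/2 → 1/2 = 1/2
x_1 → (x_2 → x_2) = 1/2 → 1/2 = 1/2
x_1 ∧ x_2 = 1/2 ∧ 1/2 = 1/2
x_1 ∧ (x_1 ∧ x_2) = 1/2 ∧ 1/2 = 1/2
(x_1 → (x_2 → x_2)) ∧ (x_1 ∧ (x_1 ∧ x_2)) = 1/2 ∧ 1/2 = 1/2
((x_2 → x_1) ∨ x_1) ∨ ((x_1 → (x_2 → x_2)) ∧ (x_1 ∧ (x_1 ∧ x_2))) = 1/2 ∨ 1/2 = 1/2
x_2 ∧ x_1 = 1/2 ∧ 1/2 = 1/2
¬(x_2 ∧ x_1) = ¬1/2 = 1/2
x_1 ∧ x_2 = 1/2 ∧ 1/2 = 1/2
x_2 ∨ x_2 = 1/2 ∨ 1/2 = 1/2
(x_1 ∧ x_2) ∨ (x_2 ∨ x_2) = 1/2 ∨ 1/2 = 1/2
¬x_1 = ¬1/2 = 1/2
((x_1 ∧ x_2) ∨ (x_2 ∨ x_2)) → ¬x_1 = 1/2 → 1/2 = 1/2
¬(x_2 ∧ x_1) ∧ (((x_1 ∧ x_2) ∨ (x_2 ∨ x_2)) → ¬x_1) = 1/2 ∧ 1/2 = 1/2
(((x_2 → x_1) ∨ x_1) ∨ ((x_1 → (x_2 → x_2)) ∧ (x_1 ∧ (x_1 ∧ x_2)))) → (¬(x_2 ∧ x_1) ∧ (((x_1 ∧ x_2) ∨ (x_2 ∨ x_2)) → ¬x_1)) = 1/2 → 1/2 = 1/2
¬((¬x_1 ∧ x_2) ∨ (¬x_2 ∧ x_1)) ∧ ((((x_2 → x_1) ∨ x_1) ∨ ((x_1 → (x_2 → x_2)) ∧ (x_1 ∧ (x_1 ∧ x_2)))) → (¬(x_2 ∧ x_1) ∧ (((x_1 ∧ x_2) ∨ (x_2 ∨ x_2)) → ¬x_1))) = 1/2 ∧ 1/2 = 1/2
¬x_1 = ¬1/2 = 1/2
¬x_1 ∨ x_1 = 1/2 ∨ 1/2 = 1/2
x_2 → x_1 = 1/2 → 1/2 = 1/2
¬(x_2 → x_1) = ¬1/2 = 1/2
(¬x_1 ∨ x_1) → ¬(x_2 → x_1) = 1/2 → 1/2 = 1/2
x_1 ∧ x_1 = 1/2 ∧ 1/2 = 1/2
¬(x_1 ∧ x_1) = ¬1/2 = 1/2
x_2 ∧ x_1 = 1/2 ∧ 1/2 = 1/2
¬(x_1 ∧ x_1) ∧ (x_2 ∧ x_1) = 1/2 ∧ 1/2 = 1/2
¬(¬(x_1 ∧ x_1) ∧ (x_2 ∧ x_1)) = ¬1/2 = 1/2
((¬x_1 ∨ x_1) → ¬(x_2 → x_1)) ∨ ¬(¬(x_1 ∧ x_1) ∧ (x_2 ∧ x_1)) = 1/2 ∨ 1/2 = 1/2
x_2 ∨ x_2 = 1/2 ∨ 1/2 = 1/2
x_2 → x_2 = 1/2 → 1/2 = 1/2
(x_2 → x_2) ∧ x_2 = 1/2 ∧ 1/2 = 1/2
(x_2 ∨ x_2) → ((x_2 → x_2) ∧ x_2) = 1/2 → 1/2 = 1/2
x_1 ∧ x_2 = 1/2 ∧ 1/2 = 1/2
x_1 → (x_1 ∧ x_2) = 1/2 → 1/2 = 1/2
((x_2 ∨ x_2) → ((x_2 → x_2) ∧ x_2)) → (x_1 → (x_1 ∧ x_2)) = 1/2 → 1/2 = 1/2
(((¬x_1 ∨ x_1) → ¬(x_2 → x_1)) ∨ ¬(¬(x_1 ∧ x_1) ∧ (x_2 ∧ x_1))) → (((x_2 ∨ x_2) → ((x_2 → x_2) ∧ x_2)) → (x_1 → (x_1 ∧ x_2))) = 1/2 → 1/2 = 1/2
(¬((¬x_1 ∧ x_2) ∨ (¬x_2 ∧ x_1)) ∧ ((((x_2 → x_1) ∨ x_1) ∨ ((x_1 → (x_2 → x_2)) ∧ (x_1 ∧ (x_1 ∧ x_2)))) → (¬(x_2 ∧ x_1) ∧ (((x_1 ∧ x_2) ∨ (x_2 ∨ x_2)) → ¬x_1)))) → ((((¬x_1 ∨ x_1) → ¬(x_2 → x_1)) ∨ ¬(¬(x_1 ∧ x_1) ∧ (x_2 ∧ x_1))) → (((x_2 ∨ x_2) → ((x_2 → x_2) ∧ x_2)) → (x_1 → (x_1 ∧ x_2)))) = 1/2 → 1/2 = 1/2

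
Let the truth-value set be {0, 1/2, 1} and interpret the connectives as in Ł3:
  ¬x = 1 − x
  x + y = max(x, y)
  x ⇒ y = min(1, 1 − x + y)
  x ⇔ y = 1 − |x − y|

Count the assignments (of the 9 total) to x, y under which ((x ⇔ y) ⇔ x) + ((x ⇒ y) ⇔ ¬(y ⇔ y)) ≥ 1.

5

x = 0, y = 0 ↦ 0  <
x = 0, y = 1/2 ↦ 1/2  <
x = 0, y = 1 ↦ 1  ≥
x = 1/2, y = 0 ↦ 1  ≥
x = 1/2, y = 1/2 ↦ 1/2  <
x = 1/2, y = 1 ↦ 1  ≥
x = 1, y = 0 ↦ 1  ≥
x = 1, y = 1/2 ↦ 1/2  <
x = 1, y = 1 ↦ 1  ≥
So 5 of the 9 assignments meet the threshold.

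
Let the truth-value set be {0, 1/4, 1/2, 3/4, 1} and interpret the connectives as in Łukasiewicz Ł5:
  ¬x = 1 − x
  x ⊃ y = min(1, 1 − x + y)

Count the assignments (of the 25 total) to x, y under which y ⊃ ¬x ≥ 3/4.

19

value 1: 15 assignments (counts)
value 3/4: 4 assignments (counts)
value 1/2: 3 assignments
value 1/4: 2 assignments
value 0: 1 assignment
So 19 of the 25 assignments meet the threshold.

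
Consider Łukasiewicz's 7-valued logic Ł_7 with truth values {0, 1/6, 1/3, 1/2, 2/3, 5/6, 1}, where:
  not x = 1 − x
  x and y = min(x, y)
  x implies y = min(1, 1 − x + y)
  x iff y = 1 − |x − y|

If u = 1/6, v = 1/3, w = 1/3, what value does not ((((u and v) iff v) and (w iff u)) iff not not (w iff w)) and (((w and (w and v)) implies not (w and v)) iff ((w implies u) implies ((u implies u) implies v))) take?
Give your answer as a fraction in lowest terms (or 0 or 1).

u and v = 1/6 and 1/3 = 1/6
(u and v) iff v = 1/6 iff 1/3 = 5/6
w iff u = 1/3 iff 1/6 = 5/6
((u and v) iff v) and (w iff u) = 5/6 and 5/6 = 5/6
w iff w = 1/3 iff 1/3 = 1
not (w iff w) = not 1 = 0
not not (w iff w) = not 0 = 1
(((u and v) iff v) and (w iff u)) iff not not (w iff w) = 5/6 iff 1 = 5/6
not ((((u and v) iff v) and (w iff u)) iff not not (w iff w)) = not 5/6 = 1/6
w and v = 1/3 and 1/3 = 1/3
w and (w and v) = 1/3 and 1/3 = 1/3
w and v = 1/3 and 1/3 = 1/3
not (w and v) = not 1/3 = 2/3
(w and (w and v)) implies not (w and v) = 1/3 implies 2/3 = 1
w implies u = 1/3 implies 1/6 = 5/6
u implies u = 1/6 implies 1/6 = 1
(u implies u) implies v = 1 implies 1/3 = 1/3
(w implies u) implies ((u implies u) implies v) = 5/6 implies 1/3 = 1/2
((w and (w and v)) implies not (w and v)) iff ((w implies u) implies ((u implies u) implies v)) = 1 iff 1/2 = 1/2
not ((((u and v) iff v) and (w iff u)) iff not not (w iff w)) and (((w and (w and v)) implies not (w and v)) iff ((w implies u) implies ((u implies u) implies v))) = 1/6 and 1/2 = 1/6

1/6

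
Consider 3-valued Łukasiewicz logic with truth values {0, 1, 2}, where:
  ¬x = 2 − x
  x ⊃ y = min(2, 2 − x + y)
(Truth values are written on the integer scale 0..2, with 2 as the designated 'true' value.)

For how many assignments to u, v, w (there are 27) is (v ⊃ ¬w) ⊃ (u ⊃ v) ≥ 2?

value 2: 19 assignments (counts)
value 1: 5 assignments
value 0: 3 assignments
So 19 of the 27 assignments meet the threshold.

19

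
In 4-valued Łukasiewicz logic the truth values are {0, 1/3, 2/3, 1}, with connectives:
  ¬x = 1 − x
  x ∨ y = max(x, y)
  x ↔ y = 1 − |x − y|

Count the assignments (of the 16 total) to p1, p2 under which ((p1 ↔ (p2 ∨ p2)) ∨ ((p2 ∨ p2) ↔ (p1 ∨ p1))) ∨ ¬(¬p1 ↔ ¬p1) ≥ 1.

4

p1 = 0, p2 = 0 ↦ 1  ≥
p1 = 0, p2 = 1/3 ↦ 2/3  <
p1 = 0, p2 = 2/3 ↦ 1/3  <
p1 = 0, p2 = 1 ↦ 0  <
p1 = 1/3, p2 = 0 ↦ 2/3  <
p1 = 1/3, p2 = 1/3 ↦ 1  ≥
p1 = 1/3, p2 = 2/3 ↦ 2/3  <
p1 = 1/3, p2 = 1 ↦ 1/3  <
p1 = 2/3, p2 = 0 ↦ 1/3  <
p1 = 2/3, p2 = 1/3 ↦ 2/3  <
p1 = 2/3, p2 = 2/3 ↦ 1  ≥
p1 = 2/3, p2 = 1 ↦ 2/3  <
p1 = 1, p2 = 0 ↦ 0  <
p1 = 1, p2 = 1/3 ↦ 1/3  <
p1 = 1, p2 = 2/3 ↦ 2/3  <
p1 = 1, p2 = 1 ↦ 1  ≥
So 4 of the 16 assignments meet the threshold.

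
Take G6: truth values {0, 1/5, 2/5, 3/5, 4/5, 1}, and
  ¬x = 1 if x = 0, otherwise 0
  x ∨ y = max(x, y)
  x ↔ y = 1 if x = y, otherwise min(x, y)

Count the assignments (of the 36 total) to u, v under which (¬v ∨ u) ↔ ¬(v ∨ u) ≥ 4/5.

value 1: 6 assignments (counts)
value 0: 30 assignments
So 6 of the 36 assignments meet the threshold.

6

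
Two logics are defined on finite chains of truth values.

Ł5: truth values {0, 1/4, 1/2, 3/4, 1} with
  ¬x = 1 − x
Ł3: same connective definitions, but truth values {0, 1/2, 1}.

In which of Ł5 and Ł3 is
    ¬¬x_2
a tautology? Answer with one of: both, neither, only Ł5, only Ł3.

neither

In Ł5: at x_2 = 0 the value is 0 — not a tautology.
In Ł3: at x_2 = 0 the value is 0 — not a tautology.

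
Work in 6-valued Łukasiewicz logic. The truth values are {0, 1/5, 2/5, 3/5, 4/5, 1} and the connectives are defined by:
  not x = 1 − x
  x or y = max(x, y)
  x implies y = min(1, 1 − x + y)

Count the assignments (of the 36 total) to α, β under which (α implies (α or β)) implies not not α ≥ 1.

value 1: 6 assignments (counts)
value 4/5: 6 assignments
value 3/5: 6 assignments
value 2/5: 6 assignments
value 1/5: 6 assignments
value 0: 6 assignments
So 6 of the 36 assignments meet the threshold.

6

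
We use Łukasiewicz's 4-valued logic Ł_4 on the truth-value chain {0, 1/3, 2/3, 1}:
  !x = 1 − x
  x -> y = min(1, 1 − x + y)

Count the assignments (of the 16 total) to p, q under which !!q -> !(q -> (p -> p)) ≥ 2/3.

p = 0, q = 0 ↦ 1  ≥
p = 0, q = 1/3 ↦ 2/3  ≥
p = 0, q = 2/3 ↦ 1/3  <
p = 0, q = 1 ↦ 0  <
p = 1/3, q = 0 ↦ 1  ≥
p = 1/3, q = 1/3 ↦ 2/3  ≥
p = 1/3, q = 2/3 ↦ 1/3  <
p = 1/3, q = 1 ↦ 0  <
p = 2/3, q = 0 ↦ 1  ≥
p = 2/3, q = 1/3 ↦ 2/3  ≥
p = 2/3, q = 2/3 ↦ 1/3  <
p = 2/3, q = 1 ↦ 0  <
p = 1, q = 0 ↦ 1  ≥
p = 1, q = 1/3 ↦ 2/3  ≥
p = 1, q = 2/3 ↦ 1/3  <
p = 1, q = 1 ↦ 0  <
So 8 of the 16 assignments meet the threshold.

8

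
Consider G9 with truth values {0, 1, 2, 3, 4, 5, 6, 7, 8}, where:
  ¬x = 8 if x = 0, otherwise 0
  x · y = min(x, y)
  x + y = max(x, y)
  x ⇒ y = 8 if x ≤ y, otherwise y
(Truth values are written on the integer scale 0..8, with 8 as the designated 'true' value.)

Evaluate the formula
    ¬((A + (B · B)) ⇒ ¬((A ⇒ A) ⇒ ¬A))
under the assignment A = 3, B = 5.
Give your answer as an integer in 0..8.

0

B · B = 5 · 5 = 5
A + (B · B) = 3 + 5 = 5
A ⇒ A = 3 ⇒ 3 = 8
¬A = ¬3 = 0
(A ⇒ A) ⇒ ¬A = 8 ⇒ 0 = 0
¬((A ⇒ A) ⇒ ¬A) = ¬0 = 8
(A + (B · B)) ⇒ ¬((A ⇒ A) ⇒ ¬A) = 5 ⇒ 8 = 8
¬((A + (B · B)) ⇒ ¬((A ⇒ A) ⇒ ¬A)) = ¬8 = 0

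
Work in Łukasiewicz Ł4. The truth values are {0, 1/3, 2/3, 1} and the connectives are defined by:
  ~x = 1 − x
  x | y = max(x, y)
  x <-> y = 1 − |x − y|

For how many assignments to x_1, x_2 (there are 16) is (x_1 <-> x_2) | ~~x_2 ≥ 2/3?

x_1 = 0, x_2 = 0 ↦ 1  ≥
x_1 = 0, x_2 = 1/3 ↦ 2/3  ≥
x_1 = 0, x_2 = 2/3 ↦ 2/3  ≥
x_1 = 0, x_2 = 1 ↦ 1  ≥
x_1 = 1/3, x_2 = 0 ↦ 2/3  ≥
x_1 = 1/3, x_2 = 1/3 ↦ 1  ≥
x_1 = 1/3, x_2 = 2/3 ↦ 2/3  ≥
x_1 = 1/3, x_2 = 1 ↦ 1  ≥
x_1 = 2/3, x_2 = 0 ↦ 1/3  <
x_1 = 2/3, x_2 = 1/3 ↦ 2/3  ≥
x_1 = 2/3, x_2 = 2/3 ↦ 1  ≥
x_1 = 2/3, x_2 = 1 ↦ 1  ≥
x_1 = 1, x_2 = 0 ↦ 0  <
x_1 = 1, x_2 = 1/3 ↦ 1/3  <
x_1 = 1, x_2 = 2/3 ↦ 2/3  ≥
x_1 = 1, x_2 = 1 ↦ 1  ≥
So 13 of the 16 assignments meet the threshold.

13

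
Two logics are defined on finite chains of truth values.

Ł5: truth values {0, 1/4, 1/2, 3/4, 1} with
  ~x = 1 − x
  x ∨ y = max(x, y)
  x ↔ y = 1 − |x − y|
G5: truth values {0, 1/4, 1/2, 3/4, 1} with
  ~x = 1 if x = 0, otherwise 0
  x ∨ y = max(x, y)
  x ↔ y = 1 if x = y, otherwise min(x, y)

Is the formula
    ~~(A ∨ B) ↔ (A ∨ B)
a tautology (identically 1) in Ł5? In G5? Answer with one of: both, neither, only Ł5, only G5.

only Ł5

In Ł5: every assignment gives 1 — tautology.
In G5: at A = 0, B = 1/4 the value is 1/4 — not a tautology.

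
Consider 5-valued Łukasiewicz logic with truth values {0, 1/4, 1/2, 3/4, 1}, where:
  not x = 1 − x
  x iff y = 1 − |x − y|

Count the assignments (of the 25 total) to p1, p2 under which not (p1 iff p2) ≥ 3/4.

value 1: 2 assignments (counts)
value 3/4: 4 assignments (counts)
value 1/2: 6 assignments
value 1/4: 8 assignments
value 0: 5 assignments
So 6 of the 25 assignments meet the threshold.

6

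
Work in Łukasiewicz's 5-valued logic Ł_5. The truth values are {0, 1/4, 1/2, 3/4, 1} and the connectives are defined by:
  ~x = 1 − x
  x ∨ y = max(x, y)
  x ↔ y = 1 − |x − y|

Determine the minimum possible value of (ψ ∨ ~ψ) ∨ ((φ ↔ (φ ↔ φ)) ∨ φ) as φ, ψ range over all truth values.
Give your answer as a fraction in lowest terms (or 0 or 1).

1/2

Take φ = 0, ψ = 1/2:
~ψ = ~1/2 = 1/2
ψ ∨ ~ψ = 1/2 ∨ 1/2 = 1/2
φ ↔ φ = 0 ↔ 0 = 1
φ ↔ (φ ↔ φ) = 0 ↔ 1 = 0
(φ ↔ (φ ↔ φ)) ∨ φ = 0 ∨ 0 = 0
(ψ ∨ ~ψ) ∨ ((φ ↔ (φ ↔ φ)) ∨ φ) = 1/2 ∨ 0 = 1/2
No assignment yields a value below 1/2, so this is the minimum.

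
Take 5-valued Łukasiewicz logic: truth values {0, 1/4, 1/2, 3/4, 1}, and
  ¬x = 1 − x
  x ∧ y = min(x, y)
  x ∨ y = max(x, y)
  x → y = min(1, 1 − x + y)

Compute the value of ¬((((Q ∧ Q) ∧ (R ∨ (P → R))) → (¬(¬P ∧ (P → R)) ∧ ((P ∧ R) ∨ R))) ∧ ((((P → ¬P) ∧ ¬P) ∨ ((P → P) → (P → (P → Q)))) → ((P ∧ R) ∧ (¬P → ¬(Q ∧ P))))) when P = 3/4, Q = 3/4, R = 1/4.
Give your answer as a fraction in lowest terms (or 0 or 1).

Q ∧ Q = 3/4 ∧ 3/4 = 3/4
P → R = 3/4 → 1/4 = 1/2
R ∨ (P → R) = 1/4 ∨ 1/2 = 1/2
(Q ∧ Q) ∧ (R ∨ (P → R)) = 3/4 ∧ 1/2 = 1/2
¬P = ¬3/4 = 1/4
P → R = 3/4 → 1/4 = 1/2
¬P ∧ (P → R) = 1/4 ∧ 1/2 = 1/4
¬(¬P ∧ (P → R)) = ¬1/4 = 3/4
P ∧ R = 3/4 ∧ 1/4 = 1/4
(P ∧ R) ∨ R = 1/4 ∨ 1/4 = 1/4
¬(¬P ∧ (P → R)) ∧ ((P ∧ R) ∨ R) = 3/4 ∧ 1/4 = 1/4
((Q ∧ Q) ∧ (R ∨ (P → R))) → (¬(¬P ∧ (P → R)) ∧ ((P ∧ R) ∨ R)) = 1/2 → 1/4 = 3/4
¬P = ¬3/4 = 1/4
P → ¬P = 3/4 → 1/4 = 1/2
¬P = ¬3/4 = 1/4
(P → ¬P) ∧ ¬P = 1/2 ∧ 1/4 = 1/4
P → P = 3/4 → 3/4 = 1
P → Q = 3/4 → 3/4 = 1
P → (P → Q) = 3/4 → 1 = 1
(P → P) → (P → (P → Q)) = 1 → 1 = 1
((P → ¬P) ∧ ¬P) ∨ ((P → P) → (P → (P → Q))) = 1/4 ∨ 1 = 1
P ∧ R = 3/4 ∧ 1/4 = 1/4
¬P = ¬3/4 = 1/4
Q ∧ P = 3/4 ∧ 3/4 = 3/4
¬(Q ∧ P) = ¬3/4 = 1/4
¬P → ¬(Q ∧ P) = 1/4 → 1/4 = 1
(P ∧ R) ∧ (¬P → ¬(Q ∧ P)) = 1/4 ∧ 1 = 1/4
(((P → ¬P) ∧ ¬P) ∨ ((P → P) → (P → (P → Q)))) → ((P ∧ R) ∧ (¬P → ¬(Q ∧ P))) = 1 → 1/4 = 1/4
(((Q ∧ Q) ∧ (R ∨ (P → R))) → (¬(¬P ∧ (P → R)) ∧ ((P ∧ R) ∨ R))) ∧ ((((P → ¬P) ∧ ¬P) ∨ ((P → P) → (P → (P → Q)))) → ((P ∧ R) ∧ (¬P → ¬(Q ∧ P)))) = 3/4 ∧ 1/4 = 1/4
¬((((Q ∧ Q) ∧ (R ∨ (P → R))) → (¬(¬P ∧ (P → R)) ∧ ((P ∧ R) ∨ R))) ∧ ((((P → ¬P) ∧ ¬P) ∨ ((P → P) → (P → (P → Q)))) → ((P ∧ R) ∧ (¬P → ¬(Q ∧ P))))) = ¬1/4 = 3/4

3/4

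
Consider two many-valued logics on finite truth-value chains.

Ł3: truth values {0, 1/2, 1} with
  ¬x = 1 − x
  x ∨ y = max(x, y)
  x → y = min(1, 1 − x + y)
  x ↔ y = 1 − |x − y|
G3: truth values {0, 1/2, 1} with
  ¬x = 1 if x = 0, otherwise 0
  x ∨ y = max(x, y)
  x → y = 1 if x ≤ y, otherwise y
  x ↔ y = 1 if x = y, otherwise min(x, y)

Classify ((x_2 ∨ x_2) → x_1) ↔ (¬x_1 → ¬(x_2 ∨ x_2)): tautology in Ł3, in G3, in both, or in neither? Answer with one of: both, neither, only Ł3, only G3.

In Ł3: every assignment gives 1 — tautology.
In G3: at x_1 = 1/2, x_2 = 1 the value is 1/2 — not a tautology.

only Ł3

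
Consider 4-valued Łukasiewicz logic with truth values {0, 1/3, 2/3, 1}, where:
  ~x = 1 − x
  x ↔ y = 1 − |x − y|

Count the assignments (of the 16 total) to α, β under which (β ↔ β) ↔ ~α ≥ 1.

α = 0, β = 0 ↦ 1  ≥
α = 0, β = 1/3 ↦ 1  ≥
α = 0, β = 2/3 ↦ 1  ≥
α = 0, β = 1 ↦ 1  ≥
α = 1/3, β = 0 ↦ 2/3  <
α = 1/3, β = 1/3 ↦ 2/3  <
α = 1/3, β = 2/3 ↦ 2/3  <
α = 1/3, β = 1 ↦ 2/3  <
α = 2/3, β = 0 ↦ 1/3  <
α = 2/3, β = 1/3 ↦ 1/3  <
α = 2/3, β = 2/3 ↦ 1/3  <
α = 2/3, β = 1 ↦ 1/3  <
α = 1, β = 0 ↦ 0  <
α = 1, β = 1/3 ↦ 0  <
α = 1, β = 2/3 ↦ 0  <
α = 1, β = 1 ↦ 0  <
So 4 of the 16 assignments meet the threshold.

4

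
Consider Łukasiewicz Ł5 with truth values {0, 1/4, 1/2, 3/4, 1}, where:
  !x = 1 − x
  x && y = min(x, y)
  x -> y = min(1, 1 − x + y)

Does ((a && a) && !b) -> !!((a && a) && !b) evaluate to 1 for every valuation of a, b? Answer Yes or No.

Yes

At a = 1/2, b = 1/2, for instance:
a && a = 1/2 && 1/2 = 1/2
!b = !1/2 = 1/2
(a && a) && !b = 1/2 && 1/2 = 1/2
!((a && a) && !b) = !1/2 = 1/2
!!((a && a) && !b) = !1/2 = 1/2
((a && a) && !b) -> !!((a && a) && !b) = 1/2 -> 1/2 = 1
and checking the remaining 24 assignments likewise gives ≥ 1 in every case.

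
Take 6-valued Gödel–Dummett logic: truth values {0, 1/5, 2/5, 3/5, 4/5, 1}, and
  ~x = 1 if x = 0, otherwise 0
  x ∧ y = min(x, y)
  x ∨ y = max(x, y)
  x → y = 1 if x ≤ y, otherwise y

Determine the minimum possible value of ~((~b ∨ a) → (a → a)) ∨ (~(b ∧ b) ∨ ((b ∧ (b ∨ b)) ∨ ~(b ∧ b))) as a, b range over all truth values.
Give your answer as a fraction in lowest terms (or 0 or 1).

1/5

Take a = 0, b = 1/5:
~b = ~1/5 = 0
~b ∨ a = 0 ∨ 0 = 0
a → a = 0 → 0 = 1
(~b ∨ a) → (a → a) = 0 → 1 = 1
~((~b ∨ a) → (a → a)) = ~1 = 0
b ∧ b = 1/5 ∧ 1/5 = 1/5
~(b ∧ b) = ~1/5 = 0
b ∨ b = 1/5 ∨ 1/5 = 1/5
b ∧ (b ∨ b) = 1/5 ∧ 1/5 = 1/5
b ∧ b = 1/5 ∧ 1/5 = 1/5
~(b ∧ b) = ~1/5 = 0
(b ∧ (b ∨ b)) ∨ ~(b ∧ b) = 1/5 ∨ 0 = 1/5
~(b ∧ b) ∨ ((b ∧ (b ∨ b)) ∨ ~(b ∧ b)) = 0 ∨ 1/5 = 1/5
~((~b ∨ a) → (a → a)) ∨ (~(b ∧ b) ∨ ((b ∧ (b ∨ b)) ∨ ~(b ∧ b))) = 0 ∨ 1/5 = 1/5
No assignment yields a value below 1/5, so this is the minimum.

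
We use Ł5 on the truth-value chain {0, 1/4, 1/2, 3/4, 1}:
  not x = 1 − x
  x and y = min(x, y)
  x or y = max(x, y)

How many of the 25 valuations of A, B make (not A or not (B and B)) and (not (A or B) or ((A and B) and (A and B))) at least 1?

1

value 1: 1 assignment (counts)
value 3/4: 3 assignments
value 1/2: 9 assignments
value 1/4: 9 assignments
value 0: 3 assignments
So 1 of the 25 assignments meets the threshold.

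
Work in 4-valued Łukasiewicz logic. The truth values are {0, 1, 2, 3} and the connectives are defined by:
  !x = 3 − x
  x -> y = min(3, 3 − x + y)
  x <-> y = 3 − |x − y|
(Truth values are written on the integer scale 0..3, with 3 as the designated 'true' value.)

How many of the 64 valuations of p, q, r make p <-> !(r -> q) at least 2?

37

value 3: 16 assignments (counts)
value 2: 21 assignments (counts)
value 1: 16 assignments
value 0: 11 assignments
So 37 of the 64 assignments meet the threshold.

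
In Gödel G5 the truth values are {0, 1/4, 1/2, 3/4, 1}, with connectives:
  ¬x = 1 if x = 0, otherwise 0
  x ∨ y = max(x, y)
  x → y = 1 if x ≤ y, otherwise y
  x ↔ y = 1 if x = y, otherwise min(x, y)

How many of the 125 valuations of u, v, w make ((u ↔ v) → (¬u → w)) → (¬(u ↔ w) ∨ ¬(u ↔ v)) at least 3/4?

61

value 1: 61 assignments (counts)
value 0: 64 assignments
So 61 of the 125 assignments meet the threshold.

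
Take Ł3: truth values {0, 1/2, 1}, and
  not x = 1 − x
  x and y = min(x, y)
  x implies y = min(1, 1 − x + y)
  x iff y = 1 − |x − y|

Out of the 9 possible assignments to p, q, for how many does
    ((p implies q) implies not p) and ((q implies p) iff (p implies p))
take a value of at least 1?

p = 0, q = 0 ↦ 1  ≥
p = 0, q = 1/2 ↦ 1/2  <
p = 0, q = 1 ↦ 0  <
p = 1/2, q = 0 ↦ 1  ≥
p = 1/2, q = 1/2 ↦ 1/2  <
p = 1/2, q = 1 ↦ 1/2  <
p = 1, q = 0 ↦ 1  ≥
p = 1, q = 1/2 ↦ 1/2  <
p = 1, q = 1 ↦ 0  <
So 3 of the 9 assignments meet the threshold.

3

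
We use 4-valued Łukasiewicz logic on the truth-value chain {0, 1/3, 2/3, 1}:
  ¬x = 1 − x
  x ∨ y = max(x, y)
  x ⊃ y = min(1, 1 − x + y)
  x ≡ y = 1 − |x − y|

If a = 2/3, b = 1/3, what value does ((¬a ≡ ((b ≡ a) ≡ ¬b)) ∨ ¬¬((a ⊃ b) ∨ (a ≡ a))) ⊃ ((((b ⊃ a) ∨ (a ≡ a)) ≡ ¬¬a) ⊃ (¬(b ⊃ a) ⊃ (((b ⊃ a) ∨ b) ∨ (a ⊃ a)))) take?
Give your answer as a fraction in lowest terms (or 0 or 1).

¬a = ¬2/3 = 1/3
b ≡ a = 1/3 ≡ 2/3 = 2/3
¬b = ¬1/3 = 2/3
(b ≡ a) ≡ ¬b = 2/3 ≡ 2/3 = 1
¬a ≡ ((b ≡ a) ≡ ¬b) = 1/3 ≡ 1 = 1/3
a ⊃ b = 2/3 ⊃ 1/3 = 2/3
a ≡ a = 2/3 ≡ 2/3 = 1
(a ⊃ b) ∨ (a ≡ a) = 2/3 ∨ 1 = 1
¬((a ⊃ b) ∨ (a ≡ a)) = ¬1 = 0
¬¬((a ⊃ b) ∨ (a ≡ a)) = ¬0 = 1
(¬a ≡ ((b ≡ a) ≡ ¬b)) ∨ ¬¬((a ⊃ b) ∨ (a ≡ a)) = 1/3 ∨ 1 = 1
b ⊃ a = 1/3 ⊃ 2/3 = 1
a ≡ a = 2/3 ≡ 2/3 = 1
(b ⊃ a) ∨ (a ≡ a) = 1 ∨ 1 = 1
¬a = ¬2/3 = 1/3
¬¬a = ¬1/3 = 2/3
((b ⊃ a) ∨ (a ≡ a)) ≡ ¬¬a = 1 ≡ 2/3 = 2/3
b ⊃ a = 1/3 ⊃ 2/3 = 1
¬(b ⊃ a) = ¬1 = 0
b ⊃ a = 1/3 ⊃ 2/3 = 1
(b ⊃ a) ∨ b = 1 ∨ 1/3 = 1
a ⊃ a = 2/3 ⊃ 2/3 = 1
((b ⊃ a) ∨ b) ∨ (a ⊃ a) = 1 ∨ 1 = 1
¬(b ⊃ a) ⊃ (((b ⊃ a) ∨ b) ∨ (a ⊃ a)) = 0 ⊃ 1 = 1
(((b ⊃ a) ∨ (a ≡ a)) ≡ ¬¬a) ⊃ (¬(b ⊃ a) ⊃ (((b ⊃ a) ∨ b) ∨ (a ⊃ a))) = 2/3 ⊃ 1 = 1
((¬a ≡ ((b ≡ a) ≡ ¬b)) ∨ ¬¬((a ⊃ b) ∨ (a ≡ a))) ⊃ ((((b ⊃ a) ∨ (a ≡ a)) ≡ ¬¬a) ⊃ (¬(b ⊃ a) ⊃ (((b ⊃ a) ∨ b) ∨ (a ⊃ a)))) = 1 ⊃ 1 = 1

1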